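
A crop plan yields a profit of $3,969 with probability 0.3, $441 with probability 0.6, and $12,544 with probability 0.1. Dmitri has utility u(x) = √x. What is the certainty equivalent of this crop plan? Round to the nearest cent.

E[u] = 0.3·√3969 + 0.6·√441 + 0.1·√12544 = 0.3·63 + 0.6·21 + 0.1·112 = 42.7
CE = (42.7)² = 1823.29

$1,823.29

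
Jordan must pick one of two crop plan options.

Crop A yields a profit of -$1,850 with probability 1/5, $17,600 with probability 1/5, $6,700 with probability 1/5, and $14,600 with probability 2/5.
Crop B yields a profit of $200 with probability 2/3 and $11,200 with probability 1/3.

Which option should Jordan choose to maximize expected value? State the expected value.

Crop A ($10,330)

Crop A = 1/5 × (-1850) + 1/5 × 17600 + 1/5 × 6700 + 2/5 × 14600 = -370 + 3520 + 1340 + 5840 = 10330
Crop B = 2/3 × 200 + 1/3 × 11200 = 133.3333 + 3733.3333 = 3866.6667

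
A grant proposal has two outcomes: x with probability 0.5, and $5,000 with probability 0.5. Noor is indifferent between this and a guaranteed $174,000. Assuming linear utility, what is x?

0.5·x + 0.5·5000 = 174000
0.5·x = 174000 − 2500 = 171500
x = 171500 / 0.5 = 343000

x = $343,000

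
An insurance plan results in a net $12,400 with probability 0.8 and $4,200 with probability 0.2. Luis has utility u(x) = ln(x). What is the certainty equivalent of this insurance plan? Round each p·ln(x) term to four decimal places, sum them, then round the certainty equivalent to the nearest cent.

$9,986.61

E[u] = 0.8·ln(12400) + 0.2·ln(4200) = 7.5404 + 1.6686 = 9.2090
CE = e^9.2090 ≈ 9986.61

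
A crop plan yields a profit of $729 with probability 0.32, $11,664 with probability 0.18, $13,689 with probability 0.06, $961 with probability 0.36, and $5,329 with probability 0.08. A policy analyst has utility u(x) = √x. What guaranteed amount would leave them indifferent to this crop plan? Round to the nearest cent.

$2,714.41

E[u] = 0.32·√729 + 0.18·√11664 + 0.06·√13689 + 0.36·√961 + 0.08·√5329 = 0.32·27 + 0.18·108 + 0.06·117 + 0.36·31 + 0.08·73 = 52.1
CE = (52.1)² = 2714.41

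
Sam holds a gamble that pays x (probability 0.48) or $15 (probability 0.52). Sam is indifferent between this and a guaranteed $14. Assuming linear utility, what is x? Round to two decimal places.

0.48·x + 0.52·15 = 14
0.48·x = 14 − 7.8 = 6.2
x = 6.2 / 0.48 = 12.9167

x = $12.92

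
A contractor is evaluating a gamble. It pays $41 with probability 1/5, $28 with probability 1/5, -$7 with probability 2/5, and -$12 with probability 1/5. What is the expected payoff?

EV = 1/5 × 41 + 1/5 × 28 + 2/5 × (-7) + 1/5 × (-12) = 8.2 + 5.6 − 2.8 − 2.4 = 8.6

$8.60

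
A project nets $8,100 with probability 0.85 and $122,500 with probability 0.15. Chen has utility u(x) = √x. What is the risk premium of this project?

E[u] = 0.85·√8100 + 0.15·√122500 = 0.85·90 + 0.15·350 = 129
CE = (129)² = 16641
Risk premium = EV − CE = 25260 − 16641 = 8619

$8,619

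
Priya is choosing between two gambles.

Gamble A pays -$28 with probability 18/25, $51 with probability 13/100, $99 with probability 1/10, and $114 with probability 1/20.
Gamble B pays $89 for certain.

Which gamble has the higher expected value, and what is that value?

Gamble A = 18/25 × (-28) + 13/100 × 51 + 1/10 × 99 + 1/20 × 114 = -20.16 + 6.63 + 9.9 + 5.7 = 2.07
Gamble B: 89 (certain)

Gamble B ($89)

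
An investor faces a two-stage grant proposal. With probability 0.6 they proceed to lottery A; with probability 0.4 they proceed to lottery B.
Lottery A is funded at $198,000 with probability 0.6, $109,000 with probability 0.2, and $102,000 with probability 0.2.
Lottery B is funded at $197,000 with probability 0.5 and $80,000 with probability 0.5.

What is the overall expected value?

EV(A) = 0.6 × 198000 + 0.2 × 109000 + 0.2 × 102000 = 118800 + 21800 + 20400 = 161000
EV(B) = 0.5 × 197000 + 0.5 × 80000 = 98500 + 40000 = 138500
Overall = 0.6 × 161000 + 0.4 × 138500 = 96600 + 55400 = 152000

$152,000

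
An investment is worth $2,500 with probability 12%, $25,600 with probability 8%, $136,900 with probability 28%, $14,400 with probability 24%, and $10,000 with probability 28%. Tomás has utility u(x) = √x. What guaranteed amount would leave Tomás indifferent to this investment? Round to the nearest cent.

$32,112.64

E[u] = 0.12·√2500 + 0.08·√25600 + 0.28·√136900 + 0.24·√14400 + 0.28·√10000 = 0.12·50 + 0.08·160 + 0.28·370 + 0.24·120 + 0.28·100 = 179.2
CE = (179.2)² = 32112.64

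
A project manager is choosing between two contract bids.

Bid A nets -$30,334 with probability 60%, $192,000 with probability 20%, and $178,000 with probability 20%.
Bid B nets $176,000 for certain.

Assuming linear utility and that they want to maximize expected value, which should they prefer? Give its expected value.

Bid B ($176,000)

Bid A = 0.6 × (-30334) + 0.2 × 192000 + 0.2 × 178000 = -18200.4 + 38400 + 35600 = 55799.6
Bid B: 176000 (certain)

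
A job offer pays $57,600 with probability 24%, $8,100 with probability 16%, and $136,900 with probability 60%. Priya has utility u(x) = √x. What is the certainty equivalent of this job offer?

$86,436

E[u] = 0.24·√57600 + 0.16·√8100 + 0.6·√136900 = 0.24·240 + 0.16·90 + 0.6·370 = 294
CE = (294)² = 86436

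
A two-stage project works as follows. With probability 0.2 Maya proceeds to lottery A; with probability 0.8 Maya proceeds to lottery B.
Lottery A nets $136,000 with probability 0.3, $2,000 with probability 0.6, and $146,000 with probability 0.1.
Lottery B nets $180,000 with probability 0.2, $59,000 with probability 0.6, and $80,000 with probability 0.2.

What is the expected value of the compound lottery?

EV(A) = 0.3 × 136000 + 0.6 × 2000 + 0.1 × 146000 = 40800 + 1200 + 14600 = 56600
EV(B) = 0.2 × 180000 + 0.6 × 59000 + 0.2 × 80000 = 36000 + 35400 + 16000 = 87400
Overall = 0.2 × 56600 + 0.8 × 87400 = 11320 + 69920 = 81240

$81,240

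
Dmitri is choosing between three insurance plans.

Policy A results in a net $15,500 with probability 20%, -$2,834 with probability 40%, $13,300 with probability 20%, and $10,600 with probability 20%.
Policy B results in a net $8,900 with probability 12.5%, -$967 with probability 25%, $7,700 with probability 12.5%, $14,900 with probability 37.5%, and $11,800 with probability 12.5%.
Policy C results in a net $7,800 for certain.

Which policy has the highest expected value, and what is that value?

Policy A = 0.2 × 15500 + 0.4 × (-2834) + 0.2 × 13300 + 0.2 × 10600 = 3100 − 1133.6 + 2660 + 2120 = 6746.4
Policy B = 0.125 × 8900 + 0.25 × (-967) + 0.125 × 7700 + 0.375 × 14900 + 0.125 × 11800 = 1112.5 − 241.75 + 962.5 + 5587.5 + 1475 = 8895.75
Policy C: 7800 (certain)

Policy B ($8,895.75)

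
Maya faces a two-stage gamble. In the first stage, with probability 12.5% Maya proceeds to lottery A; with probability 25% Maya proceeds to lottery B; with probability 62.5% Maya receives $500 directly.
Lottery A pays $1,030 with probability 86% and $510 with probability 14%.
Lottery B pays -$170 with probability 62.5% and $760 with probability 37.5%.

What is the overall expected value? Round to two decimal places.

$476.84

EV(A) = 0.86 × 1030 + 0.14 × 510 = 885.8 + 71.4 = 957.2
EV(B) = 0.625 × (-170) + 0.375 × 760 = -106.25 + 285 = 178.75
Branch C: 500 (certain)
Overall = 0.125 × 957.2 + 0.25 × 178.75 + 0.625 × 500 = 119.65 + 44.6875 + 312.5 = 476.8375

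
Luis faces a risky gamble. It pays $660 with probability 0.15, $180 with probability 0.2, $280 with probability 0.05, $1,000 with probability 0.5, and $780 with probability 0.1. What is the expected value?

$727

EV = 0.15 × 660 + 0.2 × 180 + 0.05 × 280 + 0.5 × 1000 + 0.1 × 780 = 99 + 36 + 14 + 500 + 78 = 727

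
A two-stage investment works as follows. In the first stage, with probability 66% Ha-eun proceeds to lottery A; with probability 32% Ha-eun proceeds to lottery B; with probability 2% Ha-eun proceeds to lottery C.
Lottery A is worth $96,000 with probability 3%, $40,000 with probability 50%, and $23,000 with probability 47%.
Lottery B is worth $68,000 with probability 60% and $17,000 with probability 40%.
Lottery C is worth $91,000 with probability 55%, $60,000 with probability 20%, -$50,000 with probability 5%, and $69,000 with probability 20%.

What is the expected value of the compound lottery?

EV(A) = 0.03 × 96000 + 0.5 × 40000 + 0.47 × 23000 = 2880 + 20000 + 10810 = 33690
EV(B) = 0.6 × 68000 + 0.4 × 17000 = 40800 + 6800 = 47600
EV(C) = 0.55 × 91000 + 0.2 × 60000 + 0.05 × (-50000) + 0.2 × 69000 = 50050 + 12000 − 2500 + 13800 = 73350
Overall = 0.66 × 33690 + 0.32 × 47600 + 0.02 × 73350 = 22235.4 + 15232 + 1467 = 38934.4

$38,934.40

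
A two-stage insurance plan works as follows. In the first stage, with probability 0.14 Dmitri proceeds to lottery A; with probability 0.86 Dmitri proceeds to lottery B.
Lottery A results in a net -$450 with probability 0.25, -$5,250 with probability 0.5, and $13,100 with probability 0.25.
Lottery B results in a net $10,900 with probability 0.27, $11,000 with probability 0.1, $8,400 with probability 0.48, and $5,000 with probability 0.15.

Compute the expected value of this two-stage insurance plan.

$7,664.75

EV(A) = 0.25 × (-450) + 0.5 × (-5250) + 0.25 × 13100 = -112.5 − 2625 + 3275 = 537.5
EV(B) = 0.27 × 10900 + 0.1 × 11000 + 0.48 × 8400 + 0.15 × 5000 = 2943 + 1100 + 4032 + 750 = 8825
Overall = 0.14 × 537.5 + 0.86 × 8825 = 75.25 + 7589.5 = 7664.75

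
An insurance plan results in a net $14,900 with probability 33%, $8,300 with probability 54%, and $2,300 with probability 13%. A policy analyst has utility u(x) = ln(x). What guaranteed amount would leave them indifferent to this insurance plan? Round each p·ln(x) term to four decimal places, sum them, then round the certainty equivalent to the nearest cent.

$8,521.09

E[u] = 0.33·ln(14900) + 0.54·ln(8300) + 0.13·ln(2300) = 3.1710 + 4.8730 + 1.0063 = 9.0503
CE = e^9.0503 ≈ 8521.09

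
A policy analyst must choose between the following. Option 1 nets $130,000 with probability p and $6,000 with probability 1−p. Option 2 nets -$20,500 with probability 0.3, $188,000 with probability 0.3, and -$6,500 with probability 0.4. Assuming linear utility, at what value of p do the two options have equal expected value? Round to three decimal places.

p = 0.336

EV(Option 2) = 0.3 × (-20500) + 0.3 × 188000 + 0.4 × (-6500) = -6150 + 56400 − 2600 = 47650
p·130000 + (1−p)·6000 = 47650
124000p + 6000 = 47650
p = (47650 − 6000) / 124000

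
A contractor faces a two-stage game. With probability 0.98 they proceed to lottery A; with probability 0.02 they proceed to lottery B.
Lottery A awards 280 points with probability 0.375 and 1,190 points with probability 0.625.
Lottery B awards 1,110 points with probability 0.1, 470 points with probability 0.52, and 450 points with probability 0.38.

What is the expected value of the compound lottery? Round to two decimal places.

842.30 points

EV(A) = 0.375 × 280 + 0.625 × 1190 = 105 + 743.75 = 848.75
EV(B) = 0.1 × 1110 + 0.52 × 470 + 0.38 × 450 = 111 + 244.4 + 171 = 526.4
Overall = 0.98 × 848.75 + 0.02 × 526.4 = 831.775 + 10.528 = 842.303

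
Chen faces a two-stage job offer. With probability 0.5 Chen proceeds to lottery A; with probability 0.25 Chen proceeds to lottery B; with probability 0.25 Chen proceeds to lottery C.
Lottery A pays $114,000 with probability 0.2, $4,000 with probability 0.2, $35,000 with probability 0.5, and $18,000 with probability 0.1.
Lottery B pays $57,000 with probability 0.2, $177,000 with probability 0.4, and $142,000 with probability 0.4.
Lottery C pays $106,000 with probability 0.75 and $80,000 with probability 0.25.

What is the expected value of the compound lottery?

EV(A) = 0.2 × 114000 + 0.2 × 4000 + 0.5 × 35000 + 0.1 × 18000 = 22800 + 800 + 17500 + 1800 = 42900
EV(B) = 0.2 × 57000 + 0.4 × 177000 + 0.4 × 142000 = 11400 + 70800 + 56800 = 139000
EV(C) = 0.75 × 106000 + 0.25 × 80000 = 79500 + 20000 = 99500
Overall = 0.5 × 42900 + 0.25 × 139000 + 0.25 × 99500 = 21450 + 34750 + 24875 = 81075

$81,075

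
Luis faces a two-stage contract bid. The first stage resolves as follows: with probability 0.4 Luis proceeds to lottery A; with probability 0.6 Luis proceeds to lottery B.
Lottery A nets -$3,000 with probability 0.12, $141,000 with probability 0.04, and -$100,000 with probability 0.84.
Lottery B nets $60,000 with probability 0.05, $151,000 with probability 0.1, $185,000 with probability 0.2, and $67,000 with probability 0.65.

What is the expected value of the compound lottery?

$27,702

EV(A) = 0.12 × (-3000) + 0.04 × 141000 + 0.84 × (-100000) = -360 + 5640 − 84000 = -78720
EV(B) = 0.05 × 60000 + 0.1 × 151000 + 0.2 × 185000 + 0.65 × 67000 = 3000 + 15100 + 37000 + 43550 = 98650
Overall = 0.4 × (-78720) + 0.6 × 98650 = -31488 + 59190 = 27702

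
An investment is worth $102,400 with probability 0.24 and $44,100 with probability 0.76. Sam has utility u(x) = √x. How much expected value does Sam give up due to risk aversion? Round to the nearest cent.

E[u] = 0.24·√102400 + 0.76·√44100 = 0.24·320 + 0.76·210 = 236.4
CE = (236.4)² = 55884.96
Risk premium = EV − CE = 58092 − 55884.96 = 2207.04

$2,207.04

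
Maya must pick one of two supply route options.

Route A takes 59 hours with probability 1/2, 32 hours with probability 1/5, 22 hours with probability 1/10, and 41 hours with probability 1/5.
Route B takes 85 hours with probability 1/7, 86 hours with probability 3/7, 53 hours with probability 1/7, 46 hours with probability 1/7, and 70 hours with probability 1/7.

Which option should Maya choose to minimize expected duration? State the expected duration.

Route A (46.3 hours)

Route A = 1/2 × 59 + 1/5 × 32 + 1/10 × 22 + 1/5 × 41 = 29.5 + 6.4 + 2.2 + 8.2 = 46.3
Route B = 1/7 × 85 + 3/7 × 86 + 1/7 × 53 + 1/7 × 46 + 1/7 × 70 = 12.1429 + 36.8571 + 7.5714 + 6.5714 + 10 = 73.1429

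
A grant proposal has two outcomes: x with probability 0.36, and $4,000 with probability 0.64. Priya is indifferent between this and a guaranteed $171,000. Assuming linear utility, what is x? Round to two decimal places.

x = $467,888.89

0.36·x + 0.64·4000 = 171000
0.36·x = 171000 − 2560 = 168440
x = 168440 / 0.36 = 467888.8889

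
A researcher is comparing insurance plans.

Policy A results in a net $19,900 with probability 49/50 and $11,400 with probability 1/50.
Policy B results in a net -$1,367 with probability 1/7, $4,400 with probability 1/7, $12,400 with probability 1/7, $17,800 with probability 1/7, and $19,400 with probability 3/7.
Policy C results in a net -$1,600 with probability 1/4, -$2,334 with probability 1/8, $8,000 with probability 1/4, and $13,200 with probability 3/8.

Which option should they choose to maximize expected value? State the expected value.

Policy A = 49/50 × 19900 + 1/50 × 11400 = 19502 + 228 = 19730
Policy B = 1/7 × (-1367) + 1/7 × 4400 + 1/7 × 12400 + 1/7 × 17800 + 3/7 × 19400 = -195.2857 + 628.5714 + 1771.4286 + 2542.8571 + 8314.2857 = 13061.8571
Policy C = 1/4 × (-1600) + 1/8 × (-2334) + 1/4 × 8000 + 3/8 × 13200 = -400 − 291.75 + 2000 + 4950 = 6258.25

Policy A ($19,730)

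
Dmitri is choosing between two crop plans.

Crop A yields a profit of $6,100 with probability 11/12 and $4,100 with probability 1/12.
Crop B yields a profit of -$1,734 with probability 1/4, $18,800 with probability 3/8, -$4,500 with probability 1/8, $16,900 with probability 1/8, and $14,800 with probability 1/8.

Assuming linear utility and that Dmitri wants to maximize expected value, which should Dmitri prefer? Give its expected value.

Crop B ($10,016.50)

Crop A = 11/12 × 6100 + 1/12 × 4100 = 5591.6667 + 341.6667 = 5933.3333
Crop B = 1/4 × (-1734) + 3/8 × 18800 + 1/8 × (-4500) + 1/8 × 16900 + 1/8 × 14800 = -433.5 + 7050 − 562.5 + 2112.5 + 1850 = 10016.5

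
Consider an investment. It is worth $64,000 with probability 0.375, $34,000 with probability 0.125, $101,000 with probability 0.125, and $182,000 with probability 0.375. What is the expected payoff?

$109,125

EV = 0.375 × 64000 + 0.125 × 34000 + 0.125 × 101000 + 0.375 × 182000 = 24000 + 4250 + 12625 + 68250 = 109125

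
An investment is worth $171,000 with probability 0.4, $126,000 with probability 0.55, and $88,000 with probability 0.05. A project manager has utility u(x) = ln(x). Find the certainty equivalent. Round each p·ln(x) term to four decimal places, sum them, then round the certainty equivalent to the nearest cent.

$139,846.41

E[u] = 0.4·ln(171000) + 0.55·ln(126000) + 0.05·ln(88000) = 4.8198 + 6.4592 + 0.5693 = 11.8483
CE = e^11.8483 ≈ 139846.41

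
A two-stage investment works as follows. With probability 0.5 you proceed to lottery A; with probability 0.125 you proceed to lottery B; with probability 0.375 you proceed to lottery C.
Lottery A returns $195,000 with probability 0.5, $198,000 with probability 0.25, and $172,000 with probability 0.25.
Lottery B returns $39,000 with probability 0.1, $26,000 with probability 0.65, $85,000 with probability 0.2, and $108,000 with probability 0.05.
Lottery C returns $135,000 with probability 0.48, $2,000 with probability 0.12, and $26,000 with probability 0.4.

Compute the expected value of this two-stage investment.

EV(A) = 0.5 × 195000 + 0.25 × 198000 + 0.25 × 172000 = 97500 + 49500 + 43000 = 190000
EV(B) = 0.1 × 39000 + 0.65 × 26000 + 0.2 × 85000 + 0.05 × 108000 = 3900 + 16900 + 17000 + 5400 = 43200
EV(C) = 0.48 × 135000 + 0.12 × 2000 + 0.4 × 26000 = 64800 + 240 + 10400 = 75440
Overall = 0.5 × 190000 + 0.125 × 43200 + 0.375 × 75440 = 95000 + 5400 + 28290 = 128690

$128,690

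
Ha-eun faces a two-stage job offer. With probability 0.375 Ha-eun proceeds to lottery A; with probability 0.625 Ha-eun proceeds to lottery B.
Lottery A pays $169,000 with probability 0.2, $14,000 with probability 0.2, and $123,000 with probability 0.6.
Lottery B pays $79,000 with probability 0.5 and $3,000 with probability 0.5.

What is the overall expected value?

EV(A) = 0.2 × 169000 + 0.2 × 14000 + 0.6 × 123000 = 33800 + 2800 + 73800 = 110400
EV(B) = 0.5 × 79000 + 0.5 × 3000 = 39500 + 1500 = 41000
Overall = 0.375 × 110400 + 0.625 × 41000 = 41400 + 25625 = 67025

$67,025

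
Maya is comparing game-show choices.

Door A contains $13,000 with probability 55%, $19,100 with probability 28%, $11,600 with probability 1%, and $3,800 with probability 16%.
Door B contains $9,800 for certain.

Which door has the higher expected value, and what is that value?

Door A = 0.55 × 13000 + 0.28 × 19100 + 0.01 × 11600 + 0.16 × 3800 = 7150 + 5348 + 116 + 608 = 13222
Door B: 9800 (certain)

Door A ($13,222)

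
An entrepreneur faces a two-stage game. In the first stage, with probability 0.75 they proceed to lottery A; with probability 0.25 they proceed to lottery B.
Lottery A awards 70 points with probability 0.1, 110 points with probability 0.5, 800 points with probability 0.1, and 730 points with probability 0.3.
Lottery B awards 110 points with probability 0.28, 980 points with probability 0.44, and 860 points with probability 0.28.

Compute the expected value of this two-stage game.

EV(A) = 0.1 × 70 + 0.5 × 110 + 0.1 × 800 + 0.3 × 730 = 7 + 55 + 80 + 219 = 361
EV(B) = 0.28 × 110 + 0.44 × 980 + 0.28 × 860 = 30.8 + 431.2 + 240.8 = 702.8
Overall = 0.75 × 361 + 0.25 × 702.8 = 270.75 + 175.7 = 446.45

446.45 points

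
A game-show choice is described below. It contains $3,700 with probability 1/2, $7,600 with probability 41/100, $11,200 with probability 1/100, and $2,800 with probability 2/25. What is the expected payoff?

EV = 1/2 × 3700 + 41/100 × 7600 + 1/100 × 11200 + 2/25 × 2800 = 1850 + 3116 + 112 + 224 = 5302

$5,302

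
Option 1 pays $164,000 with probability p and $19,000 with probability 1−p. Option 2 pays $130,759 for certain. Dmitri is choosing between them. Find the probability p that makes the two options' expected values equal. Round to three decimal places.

p = 0.771

p·164000 + (1−p)·19000 = 130759
145000p + 19000 = 130759
p = (130759 − 19000) / 145000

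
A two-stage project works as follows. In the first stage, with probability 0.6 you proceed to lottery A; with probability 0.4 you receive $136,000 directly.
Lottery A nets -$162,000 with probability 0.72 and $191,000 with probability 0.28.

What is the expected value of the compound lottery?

EV(A) = 0.72 × (-162000) + 0.28 × 191000 = -116640 + 53480 = -63160
Branch B: 136000 (certain)
Overall = 0.6 × (-63160) + 0.4 × 136000 = -37896 + 54400 = 16504

$16,504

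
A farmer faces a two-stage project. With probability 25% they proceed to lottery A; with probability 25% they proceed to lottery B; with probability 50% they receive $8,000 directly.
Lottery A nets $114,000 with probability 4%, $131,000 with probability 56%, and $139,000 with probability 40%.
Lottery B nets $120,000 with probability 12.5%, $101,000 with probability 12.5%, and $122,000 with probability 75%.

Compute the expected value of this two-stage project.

EV(A) = 0.04 × 114000 + 0.56 × 131000 + 0.4 × 139000 = 4560 + 73360 + 55600 = 133520
EV(B) = 0.125 × 120000 + 0.125 × 101000 + 0.75 × 122000 = 15000 + 12625 + 91500 = 119125
Branch C: 8000 (certain)
Overall = 0.25 × 133520 + 0.25 × 119125 + 0.5 × 8000 = 33380 + 29781.25 + 4000 = 67161.25

$67,161.25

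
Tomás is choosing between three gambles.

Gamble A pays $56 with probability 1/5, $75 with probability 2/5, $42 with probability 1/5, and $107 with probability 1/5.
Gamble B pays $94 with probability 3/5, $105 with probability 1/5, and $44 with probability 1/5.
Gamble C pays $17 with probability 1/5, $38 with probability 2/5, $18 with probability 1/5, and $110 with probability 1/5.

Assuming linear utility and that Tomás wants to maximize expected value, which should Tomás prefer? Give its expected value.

Gamble B ($86.20)

Gamble A = 1/5 × 56 + 2/5 × 75 + 1/5 × 42 + 1/5 × 107 = 11.2 + 30 + 8.4 + 21.4 = 71
Gamble B = 3/5 × 94 + 1/5 × 105 + 1/5 × 44 = 56.4 + 21 + 8.8 = 86.2
Gamble C = 1/5 × 17 + 2/5 × 38 + 1/5 × 18 + 1/5 × 110 = 3.4 + 15.2 + 3.6 + 22 = 44.2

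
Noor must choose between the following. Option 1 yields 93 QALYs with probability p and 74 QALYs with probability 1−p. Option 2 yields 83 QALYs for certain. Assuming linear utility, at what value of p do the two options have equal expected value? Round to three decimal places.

p·93 + (1−p)·74 = 83
19p + 74 = 83
p = (83 − 74) / 19

p = 0.474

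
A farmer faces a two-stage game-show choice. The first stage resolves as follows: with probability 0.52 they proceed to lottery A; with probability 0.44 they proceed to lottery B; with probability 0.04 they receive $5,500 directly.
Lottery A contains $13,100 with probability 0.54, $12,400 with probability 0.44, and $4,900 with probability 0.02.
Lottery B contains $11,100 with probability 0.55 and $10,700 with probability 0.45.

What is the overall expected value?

$11,591.36

EV(A) = 0.54 × 13100 + 0.44 × 12400 + 0.02 × 4900 = 7074 + 5456 + 98 = 12628
EV(B) = 0.55 × 11100 + 0.45 × 10700 = 6105 + 4815 = 10920
Branch C: 5500 (certain)
Overall = 0.52 × 12628 + 0.44 × 10920 + 0.04 × 5500 = 6566.56 + 4804.8 + 220 = 11591.36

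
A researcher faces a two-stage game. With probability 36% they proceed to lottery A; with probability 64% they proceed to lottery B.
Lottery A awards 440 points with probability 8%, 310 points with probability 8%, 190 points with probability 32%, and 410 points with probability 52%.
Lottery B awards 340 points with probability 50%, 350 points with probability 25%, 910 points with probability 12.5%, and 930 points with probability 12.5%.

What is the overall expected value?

EV(A) = 0.08 × 440 + 0.08 × 310 + 0.32 × 190 + 0.52 × 410 = 35.2 + 24.8 + 60.8 + 213.2 = 334
EV(B) = 0.5 × 340 + 0.25 × 350 + 0.125 × 910 + 0.125 × 930 = 170 + 87.5 + 113.75 + 116.25 = 487.5
Overall = 0.36 × 334 + 0.64 × 487.5 = 120.24 + 312 = 432.24

432.24 points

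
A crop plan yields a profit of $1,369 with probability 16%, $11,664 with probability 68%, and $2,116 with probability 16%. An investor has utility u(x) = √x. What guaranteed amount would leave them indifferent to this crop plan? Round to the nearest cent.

E[u] = 0.16·√1369 + 0.68·√11664 + 0.16·√2116 = 0.16·37 + 0.68·108 + 0.16·46 = 86.72
CE = (86.72)² = 7520.3584

$7,520.36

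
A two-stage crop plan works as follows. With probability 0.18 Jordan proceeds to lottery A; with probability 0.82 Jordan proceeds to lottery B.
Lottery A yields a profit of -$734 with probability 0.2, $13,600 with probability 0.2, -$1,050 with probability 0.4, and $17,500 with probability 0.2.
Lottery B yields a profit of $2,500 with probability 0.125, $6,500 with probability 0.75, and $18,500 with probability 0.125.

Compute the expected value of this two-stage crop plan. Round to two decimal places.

$7,167.58

EV(A) = 0.2 × (-734) + 0.2 × 13600 + 0.4 × (-1050) + 0.2 × 17500 = -146.8 + 2720 − 420 + 3500 = 5653.2
EV(B) = 0.125 × 2500 + 0.75 × 6500 + 0.125 × 18500 = 312.5 + 4875 + 2312.5 = 7500
Overall = 0.18 × 5653.2 + 0.82 × 7500 = 1017.576 + 6150 = 7167.576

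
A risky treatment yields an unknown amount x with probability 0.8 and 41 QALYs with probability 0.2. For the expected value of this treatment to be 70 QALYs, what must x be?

0.8·x + 0.2·41 = 70
0.8·x = 70 − 8.2 = 61.8
x = 61.8 / 0.8 = 77.25

x = 77.25 QALYs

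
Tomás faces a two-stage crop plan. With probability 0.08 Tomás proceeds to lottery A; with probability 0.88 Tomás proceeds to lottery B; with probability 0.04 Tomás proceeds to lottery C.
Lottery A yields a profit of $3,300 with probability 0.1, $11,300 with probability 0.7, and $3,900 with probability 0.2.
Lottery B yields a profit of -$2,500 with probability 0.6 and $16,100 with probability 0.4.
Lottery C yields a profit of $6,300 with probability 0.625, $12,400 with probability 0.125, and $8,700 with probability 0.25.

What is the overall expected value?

EV(A) = 0.1 × 3300 + 0.7 × 11300 + 0.2 × 3900 = 330 + 7910 + 780 = 9020
EV(B) = 0.6 × (-2500) + 0.4 × 16100 = -1500 + 6440 = 4940
EV(C) = 0.625 × 6300 + 0.125 × 12400 + 0.25 × 8700 = 3937.5 + 1550 + 2175 = 7662.5
Overall = 0.08 × 9020 + 0.88 × 4940 + 0.04 × 7662.5 = 721.6 + 4347.2 + 306.5 = 5375.3

$5,375.30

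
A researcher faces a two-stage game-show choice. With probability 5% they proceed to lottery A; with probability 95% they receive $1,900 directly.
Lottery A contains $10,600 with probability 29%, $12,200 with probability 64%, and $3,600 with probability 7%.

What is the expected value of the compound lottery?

$2,361.70

EV(A) = 0.29 × 10600 + 0.64 × 12200 + 0.07 × 3600 = 3074 + 7808 + 252 = 11134
Branch B: 1900 (certain)
Overall = 0.05 × 11134 + 0.95 × 1900 = 556.7 + 1805 = 2361.7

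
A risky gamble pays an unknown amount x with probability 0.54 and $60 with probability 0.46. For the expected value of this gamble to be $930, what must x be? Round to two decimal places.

x = $1,671.11

0.54·x + 0.46·60 = 930
0.54·x = 930 − 27.6 = 902.4
x = 902.4 / 0.54 = 1671.1111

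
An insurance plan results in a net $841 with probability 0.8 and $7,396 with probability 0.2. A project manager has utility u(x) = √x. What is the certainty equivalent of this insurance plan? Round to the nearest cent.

$1,632.16

E[u] = 0.8·√841 + 0.2·√7396 = 0.8·29 + 0.2·86 = 40.4
CE = (40.4)² = 1632.16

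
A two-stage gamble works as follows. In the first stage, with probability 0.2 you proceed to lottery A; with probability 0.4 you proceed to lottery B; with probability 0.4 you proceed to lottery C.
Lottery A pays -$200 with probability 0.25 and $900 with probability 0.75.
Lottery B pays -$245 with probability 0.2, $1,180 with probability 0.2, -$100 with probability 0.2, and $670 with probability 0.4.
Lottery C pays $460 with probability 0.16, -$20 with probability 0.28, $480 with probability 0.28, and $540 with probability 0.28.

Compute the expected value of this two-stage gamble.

$440.44

EV(A) = 0.25 × (-200) + 0.75 × 900 = -50 + 675 = 625
EV(B) = 0.2 × (-245) + 0.2 × 1180 + 0.2 × (-100) + 0.4 × 670 = -49 + 236 − 20 + 268 = 435
EV(C) = 0.16 × 460 + 0.28 × (-20) + 0.28 × 480 + 0.28 × 540 = 73.6 − 5.6 + 134.4 + 151.2 = 353.6
Overall = 0.2 × 625 + 0.4 × 435 + 0.4 × 353.6 = 125 + 174 + 141.44 = 440.44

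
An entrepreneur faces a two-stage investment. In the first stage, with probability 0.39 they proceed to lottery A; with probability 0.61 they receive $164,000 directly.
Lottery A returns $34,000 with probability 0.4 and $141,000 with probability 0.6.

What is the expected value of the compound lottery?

EV(A) = 0.4 × 34000 + 0.6 × 141000 = 13600 + 84600 = 98200
Branch B: 164000 (certain)
Overall = 0.39 × 98200 + 0.61 × 164000 = 38298 + 100040 = 138338

$138,338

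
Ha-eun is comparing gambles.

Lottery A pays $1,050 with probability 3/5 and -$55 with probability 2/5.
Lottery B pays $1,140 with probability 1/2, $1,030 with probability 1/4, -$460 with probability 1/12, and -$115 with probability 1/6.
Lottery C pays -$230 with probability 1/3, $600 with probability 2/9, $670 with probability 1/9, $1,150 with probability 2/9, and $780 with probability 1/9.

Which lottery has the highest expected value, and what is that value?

Lottery B ($770)

Lottery A = 3/5 × 1050 + 2/5 × (-55) = 630 − 22 = 608
Lottery B = 1/2 × 1140 + 1/4 × 1030 + 1/12 × (-460) + 1/6 × (-115) = 570 + 257.5 − 38.3333 − 19.1667 = 770
Lottery C = 1/3 × (-230) + 2/9 × 600 + 1/9 × 670 + 2/9 × 1150 + 1/9 × 780 = -76.6667 + 133.3333 + 74.4444 + 255.5556 + 86.6667 = 473.3333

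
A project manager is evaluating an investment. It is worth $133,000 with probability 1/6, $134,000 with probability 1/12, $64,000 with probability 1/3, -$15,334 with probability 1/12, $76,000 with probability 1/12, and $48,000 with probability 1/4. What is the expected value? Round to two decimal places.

$71,722.17

EV = 1/6 × 133000 + 1/12 × 134000 + 1/3 × 64000 + 1/12 × (-15334) + 1/12 × 76000 + 1/4 × 48000 = 22166.6667 + 11166.6667 + 21333.3333 − 1277.8333 + 6333.3333 + 12000 = 71722.1667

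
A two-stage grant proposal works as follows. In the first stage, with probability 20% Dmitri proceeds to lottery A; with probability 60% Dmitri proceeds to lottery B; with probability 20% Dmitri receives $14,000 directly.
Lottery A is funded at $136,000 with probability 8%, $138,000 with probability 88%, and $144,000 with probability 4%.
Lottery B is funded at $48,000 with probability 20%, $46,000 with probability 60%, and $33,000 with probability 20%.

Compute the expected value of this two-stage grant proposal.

$56,696

EV(A) = 0.08 × 136000 + 0.88 × 138000 + 0.04 × 144000 = 10880 + 121440 + 5760 = 138080
EV(B) = 0.2 × 48000 + 0.6 × 46000 + 0.2 × 33000 = 9600 + 27600 + 6600 = 43800
Branch C: 14000 (certain)
Overall = 0.2 × 138080 + 0.6 × 43800 + 0.2 × 14000 = 27616 + 26280 + 2800 = 56696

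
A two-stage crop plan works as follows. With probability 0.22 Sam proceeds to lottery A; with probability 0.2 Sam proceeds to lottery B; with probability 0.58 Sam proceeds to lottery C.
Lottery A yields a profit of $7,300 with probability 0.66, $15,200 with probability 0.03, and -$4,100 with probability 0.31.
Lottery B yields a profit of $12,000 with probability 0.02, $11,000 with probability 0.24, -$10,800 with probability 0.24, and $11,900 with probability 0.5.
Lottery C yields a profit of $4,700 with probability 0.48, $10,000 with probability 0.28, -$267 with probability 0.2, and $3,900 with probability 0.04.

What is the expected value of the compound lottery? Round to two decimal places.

$5,120.25

EV(A) = 0.66 × 7300 + 0.03 × 15200 + 0.31 × (-4100) = 4818 + 456 − 1271 = 4003
EV(B) = 0.02 × 12000 + 0.24 × 11000 + 0.24 × (-10800) + 0.5 × 11900 = 240 + 2640 − 2592 + 5950 = 6238
EV(C) = 0.48 × 4700 + 0.28 × 10000 + 0.2 × (-267) + 0.04 × 3900 = 2256 + 2800 − 53.4 + 156 = 5158.6
Overall = 0.22 × 4003 + 0.2 × 6238 + 0.58 × 5158.6 = 880.66 + 1247.6 + 2991.988 = 5120.248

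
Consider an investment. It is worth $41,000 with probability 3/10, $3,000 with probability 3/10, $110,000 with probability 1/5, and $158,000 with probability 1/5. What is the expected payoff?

$66,800

EV = 3/10 × 41000 + 3/10 × 3000 + 1/5 × 110000 + 1/5 × 158000 = 12300 + 900 + 22000 + 31600 = 66800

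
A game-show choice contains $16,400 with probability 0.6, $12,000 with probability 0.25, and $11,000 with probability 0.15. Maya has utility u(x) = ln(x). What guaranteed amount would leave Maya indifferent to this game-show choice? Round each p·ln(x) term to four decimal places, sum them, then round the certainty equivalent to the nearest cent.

E[u] = 0.6·ln(16400) + 0.25·ln(12000) + 0.15·ln(11000) = 5.8230 + 2.3482 + 1.3958 = 9.5670
CE = e^9.5670 ≈ 14285.50

$14,285.50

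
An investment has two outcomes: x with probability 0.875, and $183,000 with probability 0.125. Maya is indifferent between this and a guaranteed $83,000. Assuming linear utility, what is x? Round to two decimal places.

0.875·x + 0.125·183000 = 83000
0.875·x = 83000 − 22875 = 60125
x = 60125 / 0.875 = 68714.2857

x = $68,714.29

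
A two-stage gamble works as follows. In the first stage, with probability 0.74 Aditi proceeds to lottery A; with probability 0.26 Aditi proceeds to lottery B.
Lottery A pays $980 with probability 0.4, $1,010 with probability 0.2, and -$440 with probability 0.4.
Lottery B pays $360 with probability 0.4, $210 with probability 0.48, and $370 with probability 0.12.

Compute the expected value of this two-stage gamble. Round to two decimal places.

$384.51

EV(A) = 0.4 × 980 + 0.2 × 1010 + 0.4 × (-440) = 392 + 202 − 176 = 418
EV(B) = 0.4 × 360 + 0.48 × 210 + 0.12 × 370 = 144 + 100.8 + 44.4 = 289.2
Overall = 0.74 × 418 + 0.26 × 289.2 = 309.32 + 75.192 = 384.512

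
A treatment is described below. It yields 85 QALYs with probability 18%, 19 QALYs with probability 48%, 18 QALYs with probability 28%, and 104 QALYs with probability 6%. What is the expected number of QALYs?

35.7 QALYs

EV = 0.18 × 85 + 0.48 × 19 + 0.28 × 18 + 0.06 × 104 = 15.3 + 9.12 + 5.04 + 6.24 = 35.7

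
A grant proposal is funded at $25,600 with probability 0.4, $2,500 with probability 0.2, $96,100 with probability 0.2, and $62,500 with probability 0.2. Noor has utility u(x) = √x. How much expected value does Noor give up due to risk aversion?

$7,864

E[u] = 0.4·√25600 + 0.2·√2500 + 0.2·√96100 + 0.2·√62500 = 0.4·160 + 0.2·50 + 0.2·310 + 0.2·250 = 186
CE = (186)² = 34596
Risk premium = EV − CE = 42460 − 34596 = 7864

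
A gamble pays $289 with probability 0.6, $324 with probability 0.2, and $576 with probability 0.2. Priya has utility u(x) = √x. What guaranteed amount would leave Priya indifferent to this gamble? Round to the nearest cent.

E[u] = 0.6·√289 + 0.2·√324 + 0.2·√576 = 0.6·17 + 0.2·18 + 0.2·24 = 18.6
CE = (18.6)² = 345.96

$345.96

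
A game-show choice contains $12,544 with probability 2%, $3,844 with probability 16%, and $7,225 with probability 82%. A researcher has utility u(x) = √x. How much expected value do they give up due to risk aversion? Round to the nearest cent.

$89.36

E[u] = 0.02·√12544 + 0.16·√3844 + 0.82·√7225 = 0.02·112 + 0.16·62 + 0.82·85 = 81.86
CE = (81.86)² = 6701.0596
Risk premium = EV − CE = 6790.42 − 6701.0596 = 89.3604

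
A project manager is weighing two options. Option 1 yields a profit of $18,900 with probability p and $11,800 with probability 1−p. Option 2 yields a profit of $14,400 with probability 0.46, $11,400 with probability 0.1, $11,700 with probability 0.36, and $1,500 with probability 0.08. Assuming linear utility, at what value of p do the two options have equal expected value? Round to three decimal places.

p = 0.042

EV(Option 2) = 0.46 × 14400 + 0.1 × 11400 + 0.36 × 11700 + 0.08 × 1500 = 6624 + 1140 + 4212 + 120 = 12096
p·18900 + (1−p)·11800 = 12096
7100p + 11800 = 12096
p = (12096 − 11800) / 7100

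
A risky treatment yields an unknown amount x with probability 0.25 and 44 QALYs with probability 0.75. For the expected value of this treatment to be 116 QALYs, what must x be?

x = 332 QALYs

0.25·x + 0.75·44 = 116
0.25·x = 116 − 33 = 83
x = 83 / 0.25 = 332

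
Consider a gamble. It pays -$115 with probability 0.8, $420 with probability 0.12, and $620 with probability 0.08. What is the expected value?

EV = 0.8 × (-115) + 0.12 × 420 + 0.08 × 620 = -92 + 50.4 + 49.6 = 8

$8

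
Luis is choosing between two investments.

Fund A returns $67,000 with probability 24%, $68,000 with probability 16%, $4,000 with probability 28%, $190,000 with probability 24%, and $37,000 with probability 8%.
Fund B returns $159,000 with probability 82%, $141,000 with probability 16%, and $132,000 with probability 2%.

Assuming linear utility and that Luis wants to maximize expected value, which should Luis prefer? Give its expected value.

Fund A = 0.24 × 67000 + 0.16 × 68000 + 0.28 × 4000 + 0.24 × 190000 + 0.08 × 37000 = 16080 + 10880 + 1120 + 45600 + 2960 = 76640
Fund B = 0.82 × 159000 + 0.16 × 141000 + 0.02 × 132000 = 130380 + 22560 + 2640 = 155580

Fund B ($155,580)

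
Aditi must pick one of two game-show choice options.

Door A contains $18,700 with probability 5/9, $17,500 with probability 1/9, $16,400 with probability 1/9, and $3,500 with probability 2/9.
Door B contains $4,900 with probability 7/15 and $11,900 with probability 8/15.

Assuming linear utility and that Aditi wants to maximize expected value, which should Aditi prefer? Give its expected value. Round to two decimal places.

Door A = 5/9 × 18700 + 1/9 × 17500 + 1/9 × 16400 + 2/9 × 3500 = 10388.8889 + 1944.4444 + 1822.2222 + 777.7778 = 14933.3333
Door B = 7/15 × 4900 + 8/15 × 11900 = 2286.6667 + 6346.6667 = 8633.3333

Door A ($14,933.33)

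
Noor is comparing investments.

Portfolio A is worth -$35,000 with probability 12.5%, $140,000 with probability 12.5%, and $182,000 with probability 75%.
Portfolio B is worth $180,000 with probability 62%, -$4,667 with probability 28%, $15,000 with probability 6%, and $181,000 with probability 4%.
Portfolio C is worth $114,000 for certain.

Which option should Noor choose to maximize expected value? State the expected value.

Portfolio A ($149,625)

Portfolio A = 0.125 × (-35000) + 0.125 × 140000 + 0.75 × 182000 = -4375 + 17500 + 136500 = 149625
Portfolio B = 0.62 × 180000 + 0.28 × (-4667) + 0.06 × 15000 + 0.04 × 181000 = 111600 − 1306.76 + 900 + 7240 = 118433.24
Portfolio C: 114000 (certain)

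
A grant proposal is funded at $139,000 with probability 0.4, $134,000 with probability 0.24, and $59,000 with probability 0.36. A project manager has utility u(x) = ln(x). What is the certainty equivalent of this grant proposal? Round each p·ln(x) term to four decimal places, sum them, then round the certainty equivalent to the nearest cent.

$101,204.65

E[u] = 0.4·ln(139000) + 0.24·ln(134000) + 0.36·ln(59000) = 4.7369 + 2.8333 + 3.9547 = 11.5249
CE = e^11.5249 ≈ 101204.65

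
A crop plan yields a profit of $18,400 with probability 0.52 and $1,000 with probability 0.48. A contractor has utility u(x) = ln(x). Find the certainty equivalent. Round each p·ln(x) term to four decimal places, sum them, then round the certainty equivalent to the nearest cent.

$4,546.90

E[u] = 0.52·ln(18400) + 0.48·ln(1000) = 5.1065 + 3.3157 = 8.4222
CE = e^8.4222 ≈ 4546.90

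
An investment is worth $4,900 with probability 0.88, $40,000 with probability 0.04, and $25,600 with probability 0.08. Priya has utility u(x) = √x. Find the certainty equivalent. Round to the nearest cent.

E[u] = 0.88·√4900 + 0.04·√40000 + 0.08·√25600 = 0.88·70 + 0.04·200 + 0.08·160 = 82.4
CE = (82.4)² = 6789.76

$6,789.76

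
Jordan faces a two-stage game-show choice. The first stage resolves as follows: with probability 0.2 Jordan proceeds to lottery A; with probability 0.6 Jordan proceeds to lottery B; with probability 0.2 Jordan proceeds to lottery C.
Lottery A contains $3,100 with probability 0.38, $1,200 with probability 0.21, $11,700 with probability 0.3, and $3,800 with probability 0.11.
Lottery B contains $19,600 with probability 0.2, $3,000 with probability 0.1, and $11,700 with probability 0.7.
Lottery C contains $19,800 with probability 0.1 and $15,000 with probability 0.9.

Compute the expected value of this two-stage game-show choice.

$11,613.60

EV(A) = 0.38 × 3100 + 0.21 × 1200 + 0.3 × 11700 + 0.11 × 3800 = 1178 + 252 + 3510 + 418 = 5358
EV(B) = 0.2 × 19600 + 0.1 × 3000 + 0.7 × 11700 = 3920 + 300 + 8190 = 12410
EV(C) = 0.1 × 19800 + 0.9 × 15000 = 1980 + 13500 = 15480
Overall = 0.2 × 5358 + 0.6 × 12410 + 0.2 × 15480 = 1071.6 + 7446 + 3096 = 11613.6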